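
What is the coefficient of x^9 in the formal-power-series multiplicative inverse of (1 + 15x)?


The inverse is 1/(1 + 15x). Apply the geometric identity 1/(1 - y) = sum_{k>=0} y^k with y = -15x:
1/(1 + 15x) = sum_{k>=0} (-15)^k x^k.
So the coefficient of x^9 is (-15)^9 = -38443359375.

-38443359375


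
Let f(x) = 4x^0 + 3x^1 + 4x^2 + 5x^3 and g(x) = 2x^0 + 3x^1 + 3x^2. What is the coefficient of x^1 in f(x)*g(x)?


Cauchy product at x^1:
4*3 + 3*2
= 18

18


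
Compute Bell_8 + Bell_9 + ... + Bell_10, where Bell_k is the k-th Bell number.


Recall Bell_k counts set partitions of a k-set (with Bell_0 = 1 by convention).
Bell_8 through Bell_10: 4140, 21147, 115975
Sum = 4140 + 21147 + 115975 = 141262.

141262


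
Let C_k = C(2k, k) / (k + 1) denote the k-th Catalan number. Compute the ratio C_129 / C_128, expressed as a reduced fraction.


Using C_k = (2k)! / (k! (k+1)!), the ratio C_{k+1}/C_k simplifies to
C_{k+1}/C_k = [(2k+2)! / ((k+1)! (k+2)!)] * [k! (k+1)! / (2k)!]
 = (2k+2)(2k+1) / ((k+1)(k+2)) = 2(2k+1) / (k+2).
For k = 128: 2(2*128 + 1) / (128 + 2) = 514/130 = 257/65.

257/65


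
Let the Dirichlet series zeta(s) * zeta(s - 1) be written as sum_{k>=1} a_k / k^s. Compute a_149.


Convolution gives a_k = sum_{d | k} d * 1 = sum_{d | k} d = sigma(k), the sum of positive divisors of k.
For k = 149, the divisors are 1, 149, so
sigma(149) = 1 + 149 = 150.

150


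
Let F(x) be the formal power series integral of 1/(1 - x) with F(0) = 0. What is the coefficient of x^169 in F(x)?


1/(1 - x) = sum_{k>=0} x^k. Integrating termwise and using F(0) = 0 gives
F(x) = sum_{k>=0} x^(k+1) / (k+1) = sum_{m>=1} x^m / m = -ln(1 - x).
So the coefficient of x^169 is 1/169 = 1/169.

1/169


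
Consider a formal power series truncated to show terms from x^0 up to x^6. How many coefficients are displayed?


From x^0 to x^6 inclusive, the count is 6 - 0 + 1 = 7.

7


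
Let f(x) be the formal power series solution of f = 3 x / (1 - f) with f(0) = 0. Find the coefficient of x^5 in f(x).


Apply Lagrange inversion: f = 3 x * phi(f) with phi(t) = 1/(1 - t), so
[x^n] f = 3^n * (1/n) [t^(n-1)] phi(t)^n = 3^n * (1/n) [t^(n-1)] (1 - t)^(-n) = 3^n * (1/n) C(2n - 2, n - 1) = 3^n * C_{n-1}.
For n = 5: C_4 = C(8, 4) / 5 = 70/5 = 14.
With the 3^5 = 243 factor, the coefficient is 243 * 14 = 3402.

3402


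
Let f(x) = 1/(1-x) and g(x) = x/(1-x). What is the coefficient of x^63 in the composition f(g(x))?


First simplify the composition: f(g(x)) = 1/(1 - x/(1-x)) = (1-x)/((1-x) - x) = (1-x)/(1-2x).
Now extract the coefficient. Write (1-x)/(1-2x) = 1/(1-2x) - x/(1-2x).
The coefficient of x^n in 1/(1-2x) is 2^n, and in x/(1-2x) is 2^(n-1) (for n >= 1).
So the coefficient of x^63 is 2^63 - 2^62 = 9223372036854775808 - 4611686018427387904 = 4611686018427387904.

4611686018427387904


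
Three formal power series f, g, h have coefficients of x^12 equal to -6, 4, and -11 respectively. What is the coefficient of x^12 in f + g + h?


Series addition is componentwise:
-6 + 4 + -11
= -13

-13


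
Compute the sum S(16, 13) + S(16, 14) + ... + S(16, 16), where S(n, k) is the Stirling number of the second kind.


By definition, S(n, k) counts partitions of an n-set into exactly k nonempty blocks.
Computing row n = 16 for k = 13..16:
S(16, k): 165620, 6020, 120, 1
Sum = 171761.

171761


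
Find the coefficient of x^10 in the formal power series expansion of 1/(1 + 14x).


Write 1/(1 + c x) = 1/(1 - (-c) x) and apply the geometric-series identity
1/(1 - y) = sum_{k>=0} y^k to get 1/(1 + c x) = sum_{k>=0} (-c)^k x^k.
So the coefficient of x^k is (-c)^k = (-1)^k * c^k.
Here c = 14 and k = 10:
(-14)^10 = 1 * 289254654976 = 289254654976

289254654976


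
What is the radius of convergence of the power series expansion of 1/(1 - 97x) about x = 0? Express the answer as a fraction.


Expanding 1/(1 - 97x) = sum_{k>=0} 97^k x^k, the series converges when |97x| < 1, i.e., |x| < 1/97.
So the radius of convergence is 1/97 = 1/97.

1/97


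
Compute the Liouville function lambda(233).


The Liouville function is lambda(k) = (-1)^Omega(k), where Omega(k) counts the prime factors of k with multiplicity.
Factoring: 233 = 233, so Omega(233) = 1.
lambda(233) = (-1)^1 = -1.

-1


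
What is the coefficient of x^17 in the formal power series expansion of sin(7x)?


The Maclaurin series is sin(t) = sum_{k>=0} (-1)^k t^(2k+1) / (2k+1)!, so substituting t = 7x, only odd powers of x are nonzero, with coefficient of x^(2k+1) equal to (-1)^k 7^(2k+1) / (2k+1)!.
Write 17 = 2*8 + 1, giving the coefficient (-1)^8 * 7^17 / 17! = 232630513987207/355687428096000 = 4747561509943/7258927104000.

4747561509943/7258927104000


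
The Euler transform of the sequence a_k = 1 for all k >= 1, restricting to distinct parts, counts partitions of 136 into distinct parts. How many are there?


Partitions of 136 into distinct parts can be computed via generating function.
Product (1+x)(1+x^2)(1+x^3)...
The coefficient of x^136 = 7215644

7215644


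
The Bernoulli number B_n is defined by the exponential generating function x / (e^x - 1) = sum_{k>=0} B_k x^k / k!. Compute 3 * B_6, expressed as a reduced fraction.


Bernoulli numbers can also be computed recursively via B_0 = 1 and sum_{j=0}^{m} C(m+1, j) B_j = 0 for m >= 1. Odd-index Bernoulli numbers vanish for k >= 3.
Computing B_6 = 1/42, so 3 * B_6 = 3 * 1/42 = 1/14.

1/14


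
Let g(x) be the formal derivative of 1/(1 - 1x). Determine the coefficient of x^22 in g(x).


Differentiate termwise: d/dx sum_{k>=0} 1^k x^k = sum_{k>=1} k 1^k x^(k-1) = sum_{j>=0} (j+1) 1^(j+1) x^j.
Equivalently, d/dx [1/(1 - 1x)] = 1/(1 - 1x)^2.
For j = 22: 23 * 1^23 = 23 * 1 = 23.

23


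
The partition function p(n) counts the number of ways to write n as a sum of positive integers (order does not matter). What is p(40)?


Using the generating function prod_{k>=1} 1/(1-x^k), we compute p(40).
By dynamic programming over parts 1 through 40:
p(40) = 37338

37338


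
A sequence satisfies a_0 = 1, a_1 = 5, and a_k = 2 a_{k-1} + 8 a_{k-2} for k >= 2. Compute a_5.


The characteristic equation is t^2 - 2 t - 8 = 0, with roots r_1 = 4 and r_2 = -2 (so c_1 = r_1 + r_2, c_2 = -r_1 r_2 as required).
One can use the closed form a_n = A r_1^n + B r_2^n, but direct iteration is more reliable:
a_0 = 1, a_1 = 5, a_2 = 18, a_3 = 76, a_4 = 296, a_5 = 1200.
So a_5 = 1200.

1200


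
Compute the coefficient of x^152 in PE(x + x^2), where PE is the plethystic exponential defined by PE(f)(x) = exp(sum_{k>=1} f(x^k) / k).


With f(x) = x + x^2, the exponent is sum_{k>=1} (x^k + x^(2k)) / k = -ln(1 - x) - ln(1 - x^2). Exponentiating:
PE(x + x^2) = 1 / ((1 - x)(1 - x^2)).
This is the generating function for partitions of n into parts of size 1 or 2. The number of 2's can be any j in 0..76, and the rest are 1's, so
[x^152] = floor(152/2) + 1 = 77.

77


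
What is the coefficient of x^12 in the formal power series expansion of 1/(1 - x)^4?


The expansion 1/(1 - x)^r = sum_{k>=0} C(k + r - 1, r - 1) x^k follows from the multiset / negative-binomial theorem (or from repeated differentiation of the geometric series).
For r = 4 and k = 12:
C(15, 3) = 1307674368000 / (6 * 479001600) = 455.

455


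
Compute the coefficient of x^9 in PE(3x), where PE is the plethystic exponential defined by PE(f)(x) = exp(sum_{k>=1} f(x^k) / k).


With f(x) = 3x, the exponent is sum_{k>=1} 3 x^k / k = 3 * (-ln(1 - x)). Exponentiating:
PE(3x) = exp(-3 ln(1 - x)) = 1/(1 - x)^3.
By the negative binomial expansion, [x^n] 1/(1 - x)^3 = C(n + 2, 2).
For n = 9: C(11, 2) = 55.

55


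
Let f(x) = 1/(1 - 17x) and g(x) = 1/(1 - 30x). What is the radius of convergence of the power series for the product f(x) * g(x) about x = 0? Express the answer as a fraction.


The radius of 1/(1 - 17x) is 1/17 (nearest singularity at x = 1/17), and the radius of 1/(1 - 30x) is 1/30.
The product f(x)*g(x) = 1/((1 - 17x)(1 - 30x)) has singularities at both 1/17 and 1/30, so its radius of convergence is the distance to the nearest one:
min(1/17, 1/30) = 1/30.

1/30


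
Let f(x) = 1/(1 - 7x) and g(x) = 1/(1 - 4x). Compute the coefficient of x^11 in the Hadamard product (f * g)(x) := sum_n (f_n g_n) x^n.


f has coefficients f_k = 7^k and g has coefficients g_k = 4^k, so the Hadamard product has coefficient (f*g)_k = 7^k * 4^k = 28^k.
For k = 11: 28^11 = 8293509467471872.

8293509467471872


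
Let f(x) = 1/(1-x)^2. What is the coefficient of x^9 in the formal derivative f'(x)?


Differentiate: d/dx [ 1/(1-x)^r ] = r / (1-x)^(r+1).
Here r = 2, so f'(x) = 2 / (1-x)^3.
The expansion of 1/(1-x)^(r+1) has coefficient of x^n equal to C(n+r, r).
So the coefficient of x^9 in f'(x) is
2 * C(11, 2) = 2 * 55 = 110

110


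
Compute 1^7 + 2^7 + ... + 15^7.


This power sum has a closed form given by Faulhaber's formula
sum_{k=1}^{m} k^p = (1 / (p + 1)) * sum_{j=0}^{p} C(p + 1, j) B_j m^(p + 1 - j),
but for small m direct computation is fastest:
1 + 128 + 2187 + 16384 + 78125 + 279936 + 823543 + 2097152 + 4782969 + 10000000 + 19487171 + 35831808 + 62748517 + 105413504 + 170859375 = 412420800.

412420800


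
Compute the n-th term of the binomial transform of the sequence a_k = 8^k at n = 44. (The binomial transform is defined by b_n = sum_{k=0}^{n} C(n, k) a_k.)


With a_k = 8^k, b_n = sum_{k=0}^{n} C(n, k) 8^k = (1 + 8)^n by the binomial theorem.
For n = 44: (1 + 8)^44 = 9^44 = 969773729787523602876821942164080815560161.

969773729787523602876821942164080815560161


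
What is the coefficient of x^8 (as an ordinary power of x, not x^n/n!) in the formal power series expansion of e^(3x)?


The exponential series is e^y = sum_{k>=0} y^k / k!. Substituting y = 3x gives
e^(3x) = sum_{k>=0} 3^k x^k / k!.
So the coefficient of x^n is a^n/n! with a = 3, n = 8:
3^8 / 8! = 6561/40320 = 729/4480

729/4480


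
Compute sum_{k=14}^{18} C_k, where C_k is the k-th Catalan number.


C_14 through C_18: 2674440, 9694845, 35357670, 129644790, 477638700
Sum = 2674440 + 9694845 + 35357670 + 129644790 + 477638700
= 655010445

655010445


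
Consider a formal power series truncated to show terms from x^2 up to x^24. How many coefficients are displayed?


From x^2 to x^24 inclusive, the count is 24 - 2 + 1 = 23.

23


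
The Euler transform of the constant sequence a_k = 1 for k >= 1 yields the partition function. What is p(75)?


The Euler transform converts the sequence a_k = 1 into the number of integer partitions.
Using the recurrence or dynamic programming:
p(75) = 8118264

8118264


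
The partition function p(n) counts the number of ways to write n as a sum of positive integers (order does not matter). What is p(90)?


Using the generating function prod_{k>=1} 1/(1-x^k), we compute p(90).
By dynamic programming over parts 1 through 90:
p(90) = 56634173

56634173


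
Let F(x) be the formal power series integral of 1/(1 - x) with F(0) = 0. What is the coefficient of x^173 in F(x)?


1/(1 - x) = sum_{k>=0} x^k. Integrating termwise and using F(0) = 0 gives
F(x) = sum_{k>=0} x^(k+1) / (k+1) = sum_{m>=1} x^m / m = -ln(1 - x).
So the coefficient of x^173 is 1/173 = 1/173.

1/173


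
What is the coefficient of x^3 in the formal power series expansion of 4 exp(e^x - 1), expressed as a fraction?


exp(e^x - 1) is the exponential generating function for the Bell numbers Bell_k: exp(e^x - 1) = sum_{k>=0} Bell_k x^k / k!.
So the coefficient of x^3 in 4 exp(e^x - 1) is 4 Bell_3 / 3!.
Computing: Bell_3 = 5 and 3! = 6, giving
4 * 5/6 = 10/3.

10/3


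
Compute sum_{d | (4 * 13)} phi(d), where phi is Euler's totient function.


First, 4 * 13 = 52. One classical identity is sum_{d | n} phi(d) = n (each k in [1, n] has a unique gcd with n, and among the k's with gcd(k, n) = n/d there are phi(d) of them). So the sum equals 52. We also verify directly:
Divisors of 52: 1, 2, 4, 13, 26, 52.
phi values: 1, 1, 2, 12, 12, 24.
Sum = 52.

52


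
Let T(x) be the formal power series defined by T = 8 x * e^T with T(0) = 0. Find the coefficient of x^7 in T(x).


Apply the Lagrange inversion formula: if T = 8 x * phi(T) with phi(t) = e^t, then
[x^n] T = 8^n * (1/n) [t^(n-1)] phi(t)^n = 8^n * (1/n) [t^(n-1)] e^(n t) = 8^n * (1/n) * n^(n-1) / (n-1)! = 8^n * n^(n-1) / n!.
When c = 1 this is the Cayley count of rooted labeled trees on n vertices, divided by n!.
For n = 7: 8^7 * 7^6 / 7! = 2097152 * 117649/5040 = 2202927104/45.

2202927104/45


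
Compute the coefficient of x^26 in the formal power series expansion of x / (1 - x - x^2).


Let f(x) = sum_{k>=0} a_k x^k. Multiplying f(x) * (1 - x - x^2) = x and matching coefficients gives a_0 = 0, a_1 = 1, and a_k = a_{k-1} + a_{k-2} for k >= 2. These are the Fibonacci numbers F_k.
Iterating from F_0 = 0, F_1 = 1:
F_0=0, F_1=1, F_2=1, F_3=2, F_4=3, F_5=5, F_6=8, F_7=13, F_8=21, F_9=34, ...
F_26 = 121393.

121393


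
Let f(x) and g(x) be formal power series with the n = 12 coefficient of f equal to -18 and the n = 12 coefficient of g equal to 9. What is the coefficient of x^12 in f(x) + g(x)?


Addition of formal power series is termwise.
The coefficient of x^12 in f + g = -18 + 9
= -9

-9


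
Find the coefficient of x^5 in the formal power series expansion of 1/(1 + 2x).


Write 1/(1 + c x) = 1/(1 - (-c) x) and apply the geometric-series identity
1/(1 - y) = sum_{k>=0} y^k to get 1/(1 + c x) = sum_{k>=0} (-c)^k x^k.
So the coefficient of x^k is (-c)^k = (-1)^k * c^k.
Here c = 2 and k = 5:
(-2)^5 = -1 * 32 = -32

-32


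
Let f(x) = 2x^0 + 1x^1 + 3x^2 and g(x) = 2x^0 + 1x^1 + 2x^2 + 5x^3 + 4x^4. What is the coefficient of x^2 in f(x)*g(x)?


Cauchy product at x^2:
2*2 + 1*1 + 3*2
= 11

11


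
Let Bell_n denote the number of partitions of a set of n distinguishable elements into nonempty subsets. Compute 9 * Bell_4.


Bell_4 can be computed from the Bell triangle or from Dobinski's identity Bell_n = (1/e) * sum_{k>=0} k^n / k!.
Computing Bell_4 = 15.
Then 9 * 15 = 135.

135


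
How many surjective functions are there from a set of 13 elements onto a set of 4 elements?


By inclusion-exclusion on which target elements are missed, the number of surjections from an n-set onto a k-set is
surj(n, k) = sum_{j=0}^{k} (-1)^j C(k, j) (k - j)^n.
Equivalently surj(n, k) = k! * S(n, k), where S(n, k) is the Stirling number of the second kind.
For n = 13, k = 4:
S(13, 4) = 2532530, so
surj = 4! * 2532530 = 24 * 2532530 = 60780720.

60780720


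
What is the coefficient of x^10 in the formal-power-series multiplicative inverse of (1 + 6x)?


The inverse is 1/(1 + 6x). Apply the geometric identity 1/(1 - y) = sum_{k>=0} y^k with y = -6x:
1/(1 + 6x) = sum_{k>=0} (-6)^k x^k.
So the coefficient of x^10 is (-6)^10 = 60466176.

60466176


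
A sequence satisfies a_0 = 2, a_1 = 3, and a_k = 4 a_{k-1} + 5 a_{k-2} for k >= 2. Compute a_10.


The characteristic equation is t^2 - 4 t - 5 = 0, with roots r_1 = 5 and r_2 = -1 (so c_1 = r_1 + r_2, c_2 = -r_1 r_2 as required).
One can use the closed form a_n = A r_1^n + B r_2^n, but direct iteration is more reliable:
a_0 = 2, a_1 = 3, a_2 = 22, a_3 = 103, a_4 = 522, a_5 = 2603, a_6 = 13022, a_7 = 65103, a_8 = 325522, a_9 = 1627603, a_10 = 8138022.
So a_10 = 8138022.

8138022


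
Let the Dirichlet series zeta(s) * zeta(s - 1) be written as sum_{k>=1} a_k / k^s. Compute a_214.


Convolution gives a_k = sum_{d | k} d * 1 = sum_{d | k} d = sigma(k), the sum of positive divisors of k.
For k = 214, the divisors are 1, 2, 107, 214, so
sigma(214) = 1 + 2 + 107 + 214 = 324.

324


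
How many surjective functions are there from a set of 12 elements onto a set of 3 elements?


By inclusion-exclusion on which target elements are missed, the number of surjections from an n-set onto a k-set is
surj(n, k) = sum_{j=0}^{k} (-1)^j C(k, j) (k - j)^n.
Equivalently surj(n, k) = k! * S(n, k), where S(n, k) is the Stirling number of the second kind.
For n = 12, k = 3:
S(12, 3) = 86526, so
surj = 3! * 86526 = 6 * 86526 = 519156.

519156


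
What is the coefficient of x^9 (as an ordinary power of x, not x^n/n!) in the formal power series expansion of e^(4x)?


The exponential series is e^y = sum_{k>=0} y^k / k!. Substituting y = 4x gives
e^(4x) = sum_{k>=0} 4^k x^k / k!.
So the coefficient of x^n is a^n/n! with a = 4, n = 9:
4^9 / 9! = 262144/362880 = 2048/2835

2048/2835


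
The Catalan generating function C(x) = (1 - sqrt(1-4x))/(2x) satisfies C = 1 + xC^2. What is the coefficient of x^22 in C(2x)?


Substituting x -> 2x scales the n-th coefficient by 2^n, so [x^22] C(2x) = 2^22 * C_22.
C_22 = C(2*22, 22)/(23) = 2104098963720/23 = 91482563640.
So 2^22 * 91482563640 = 4194304 * 91482563640 = 383705682605506560.

383705682605506560


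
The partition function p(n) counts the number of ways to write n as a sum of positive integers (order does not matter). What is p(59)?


Using the generating function prod_{k>=1} 1/(1-x^k), we compute p(59).
By dynamic programming over parts 1 through 59:
p(59) = 831820

831820


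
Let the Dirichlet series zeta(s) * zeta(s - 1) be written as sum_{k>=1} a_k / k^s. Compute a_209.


Convolution gives a_k = sum_{d | k} d * 1 = sum_{d | k} d = sigma(k), the sum of positive divisors of k.
For k = 209, the divisors are 1, 11, 19, 209, so
sigma(209) = 1 + 11 + 19 + 209 = 240.

240


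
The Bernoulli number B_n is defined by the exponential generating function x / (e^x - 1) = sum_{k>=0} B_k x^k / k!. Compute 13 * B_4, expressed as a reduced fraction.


Bernoulli numbers can also be computed recursively via B_0 = 1 and sum_{j=0}^{m} C(m+1, j) B_j = 0 for m >= 1. Odd-index Bernoulli numbers vanish for k >= 3.
Computing B_4 = -1/30, so 13 * B_4 = 13 * -1/30 = -13/30.

-13/30


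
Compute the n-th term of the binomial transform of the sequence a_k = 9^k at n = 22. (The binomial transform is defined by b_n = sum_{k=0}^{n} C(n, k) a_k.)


With a_k = 9^k, b_n = sum_{k=0}^{n} C(n, k) 9^k = (1 + 9)^n by the binomial theorem.
For n = 22: (1 + 9)^22 = 10^22 = 10000000000000000000000.

10000000000000000000000


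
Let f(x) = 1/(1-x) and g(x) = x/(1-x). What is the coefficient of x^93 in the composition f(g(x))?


First simplify the composition: f(g(x)) = 1/(1 - x/(1-x)) = (1-x)/((1-x) - x) = (1-x)/(1-2x).
Now extract the coefficient. Write (1-x)/(1-2x) = 1/(1-2x) - x/(1-2x).
The coefficient of x^n in 1/(1-2x) is 2^n, and in x/(1-2x) is 2^(n-1) (for n >= 1).
So the coefficient of x^93 is 2^93 - 2^92 = 9903520314283042199192993792 - 4951760157141521099596496896 = 4951760157141521099596496896.

4951760157141521099596496896


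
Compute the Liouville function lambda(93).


The Liouville function is lambda(k) = (-1)^Omega(k), where Omega(k) counts the prime factors of k with multiplicity.
Factoring: 93 = 3 * 31, so Omega(93) = 2.
lambda(93) = (-1)^2 = 1.

1


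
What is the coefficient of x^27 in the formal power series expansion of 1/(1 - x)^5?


The negative binomial / multiset identity is
1/(1 - x)^r = sum_{k>=0} C(k + r - 1, r - 1) x^k.
Here r = 5 and k = 27, so the coefficient is
C(27 + 4, 4) = C(31, 4)
= 31465

31465


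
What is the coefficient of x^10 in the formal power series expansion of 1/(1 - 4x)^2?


The general identity 1/(1 - c x)^r = sum_{k>=0} c^k C(k + r - 1, r - 1) x^k follows by substituting y = c x into 1/(1 - y)^r = sum_{k>=0} C(k + r - 1, r - 1) y^k.
For c = 4, r = 2, k = 10:
4^10 * C(11, 1) = 1048576 * 11 = 11534336.

11534336


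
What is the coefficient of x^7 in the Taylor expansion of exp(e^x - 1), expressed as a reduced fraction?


exp(e^x - 1) = sum_{k>=0} Bell_k x^k / k!, where Bell_k is the k-th Bell number.
So the coefficient of x^7 is Bell_7 / 7!.
Computing: Bell_7 = 877 and 7! = 5040, giving
877/5040 = 877/5040.

877/5040


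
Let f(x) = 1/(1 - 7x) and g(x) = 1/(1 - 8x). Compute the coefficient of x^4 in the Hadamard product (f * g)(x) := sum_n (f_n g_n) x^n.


f has coefficients f_k = 7^k and g has coefficients g_k = 8^k, so the Hadamard product has coefficient (f*g)_k = 7^k * 8^k = 56^k.
For k = 4: 56^4 = 9834496.

9834496


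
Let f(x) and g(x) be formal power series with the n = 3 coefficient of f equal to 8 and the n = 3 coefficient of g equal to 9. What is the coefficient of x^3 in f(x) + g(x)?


Addition of formal power series is termwise.
The coefficient of x^3 in f + g = 8 + 9
= 17

17


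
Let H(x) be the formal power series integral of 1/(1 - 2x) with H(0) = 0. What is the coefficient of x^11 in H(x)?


1/(1 - 2x) = sum_{k>=0} 2^k x^k. Integrating termwise with H(0) = 0:
H(x) = sum_{k>=0} 2^k x^(k+1) / (k+1) = sum_{m>=1} 2^(m-1) x^m / m.
For m = 11: 2^10/11 = 1024/11 = 1024/11.

1024/11


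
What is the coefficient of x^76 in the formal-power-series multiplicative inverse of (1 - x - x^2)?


Let the inverse be f(x) = sum_{k>=0} a_k x^k. From f(x) * (1 - x - x^2) = 1 and matching coefficients:
 x^0: a_0 = 1.
 x^1: a_1 - a_0 = 0, so a_1 = 1.
 x^k (k >= 2): a_k - a_{k-1} - a_{k-2} = 0, i.e. a_k = a_{k-1} + a_{k-2}.
This is the Fibonacci-type recurrence shifted so that a_0 = a_1 = 1.
Iterating: a_0=1, a_1=1, a_2=2, a_3=3, a_4=5, a_5=8, a_6=13, a_7=21, a_8=34, a_9=55, ...
a_76 = 5527939700884757.

5527939700884757


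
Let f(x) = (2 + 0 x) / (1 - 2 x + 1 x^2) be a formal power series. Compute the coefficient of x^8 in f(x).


Write f(x) = sum_{k>=0} a_k x^k. Multiplying both sides by 1 - 2 x + 1 x^2 gives
(1 - 2 x + 1 x^2) sum_{k>=0} a_k x^k = 2 + 0 x.
Matching coefficients:
 x^0: a_0 = 2
 x^1: a_1 - 2 a_0 = 0  =>  a_1 = 2*2 + 0 = 4
 x^k (k >= 2): a_k = 2 a_{k-1} - 1 a_{k-2}.
Iterating: a_2 = 6, a_3 = 8, a_4 = 10, a_5 = 12, a_6 = 14, a_7 = 16, a_8 = 18.
So the coefficient of x^8 is 18.

18


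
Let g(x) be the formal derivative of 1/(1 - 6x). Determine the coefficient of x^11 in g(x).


Differentiate termwise: d/dx sum_{k>=0} 6^k x^k = sum_{k>=1} k 6^k x^(k-1) = sum_{j>=0} (j+1) 6^(j+1) x^j.
Equivalently, d/dx [1/(1 - 6x)] = 6/(1 - 6x)^2.
For j = 11: 12 * 6^12 = 12 * 2176782336 = 26121388032.

26121388032


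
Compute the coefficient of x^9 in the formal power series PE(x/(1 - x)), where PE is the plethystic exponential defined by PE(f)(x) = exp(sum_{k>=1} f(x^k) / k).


For f(x) = x/(1 - x) we have
sum_{k>=1} f(x^k) / k = sum_{k>=1} (1/k) * x^k / (1 - x^k) = sum_{k, m >= 1} x^(k m) / k,
which after exponentiating simplifies to
PE(x/(1 - x)) = prod_{k>=1} 1 / (1 - x^k).
This is the generating function for the partition function p(n), so the coefficient of x^9 is p(9).
Computing p(9) by dynamic programming over parts 1, 2, ..., 9: p(9) = 30.

30


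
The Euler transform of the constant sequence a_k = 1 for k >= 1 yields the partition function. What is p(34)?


The Euler transform converts the sequence a_k = 1 into the number of integer partitions.
Using the recurrence or dynamic programming:
p(34) = 12310

12310


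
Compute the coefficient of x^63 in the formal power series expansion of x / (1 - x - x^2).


Let f(x) = sum_{k>=0} a_k x^k. Multiplying f(x) * (1 - x - x^2) = x and matching coefficients gives a_0 = 0, a_1 = 1, and a_k = a_{k-1} + a_{k-2} for k >= 2. These are the Fibonacci numbers F_k.
Iterating from F_0 = 0, F_1 = 1:
F_0=0, F_1=1, F_2=1, F_3=2, F_4=3, F_5=5, F_6=8, F_7=13, F_8=21, F_9=34, ...
F_63 = 6557470319842.

6557470319842


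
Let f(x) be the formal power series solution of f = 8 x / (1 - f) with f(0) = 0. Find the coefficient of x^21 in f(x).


Apply Lagrange inversion: f = 8 x * phi(f) with phi(t) = 1/(1 - t), so
[x^n] f = 8^n * (1/n) [t^(n-1)] phi(t)^n = 8^n * (1/n) [t^(n-1)] (1 - t)^(-n) = 8^n * (1/n) C(2n - 2, n - 1) = 8^n * C_{n-1}.
For n = 21: C_20 = C(40, 20) / 21 = 137846528820/21 = 6564120420.
With the 8^21 = 9223372036854775808 factor, the coefficient is 9223372036854775808 * 6564120420 = 60543324728375426455814799360.

60543324728375426455814799360


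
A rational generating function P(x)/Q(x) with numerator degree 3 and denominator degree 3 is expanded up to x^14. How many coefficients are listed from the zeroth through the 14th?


Expanding up to x^14 gives the coefficients for x^0, x^1, ..., x^14.
That is 14 + 1 = 15 coefficients in total.

15


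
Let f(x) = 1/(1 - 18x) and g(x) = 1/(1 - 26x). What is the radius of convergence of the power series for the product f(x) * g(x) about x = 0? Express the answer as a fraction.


The radius of 1/(1 - 18x) is 1/18 (nearest singularity at x = 1/18), and the radius of 1/(1 - 26x) is 1/26.
The product f(x)*g(x) = 1/((1 - 18x)(1 - 26x)) has singularities at both 1/18 and 1/26, so its radius of convergence is the distance to the nearest one:
min(1/18, 1/26) = 1/26.

1/26


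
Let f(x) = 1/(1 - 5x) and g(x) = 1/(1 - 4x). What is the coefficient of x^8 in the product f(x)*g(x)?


The coefficient of x^n in f*g is the Cauchy product: sum_{k=0}^{n} a^k * b^(n-k).
With a=5, b=4, n=8:
sum_{k=0}^{8} 5^k * 4^(8-k)
= 1690981

1690981


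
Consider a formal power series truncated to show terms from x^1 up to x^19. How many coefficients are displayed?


From x^1 to x^19 inclusive, the count is 19 - 1 + 1 = 19.

19


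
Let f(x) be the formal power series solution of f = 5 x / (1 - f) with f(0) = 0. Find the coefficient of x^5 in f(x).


Apply Lagrange inversion: f = 5 x * phi(f) with phi(t) = 1/(1 - t), so
[x^n] f = 5^n * (1/n) [t^(n-1)] phi(t)^n = 5^n * (1/n) [t^(n-1)] (1 - t)^(-n) = 5^n * (1/n) C(2n - 2, n - 1) = 5^n * C_{n-1}.
For n = 5: C_4 = C(8, 4) / 5 = 70/5 = 14.
With the 5^5 = 3125 factor, the coefficient is 3125 * 14 = 43750.

43750


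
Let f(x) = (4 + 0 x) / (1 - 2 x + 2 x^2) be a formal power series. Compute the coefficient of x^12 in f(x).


Write f(x) = sum_{k>=0} a_k x^k. Multiplying both sides by 1 - 2 x + 2 x^2 gives
(1 - 2 x + 2 x^2) sum_{k>=0} a_k x^k = 4 + 0 x.
Matching coefficients:
 x^0: a_0 = 4
 x^1: a_1 - 2 a_0 = 0  =>  a_1 = 2*4 + 0 = 8
 x^k (k >= 2): a_k = 2 a_{k-1} - 2 a_{k-2}.
Iterating: a_2 = 8, a_3 = 0, a_4 = -16, a_5 = -32, a_6 = -32, a_7 = 0, a_8 = 64, a_9 = 128, a_10 = 128, a_11 = 0, a_12 = -256.
So the coefficient of x^12 is -256.

-256


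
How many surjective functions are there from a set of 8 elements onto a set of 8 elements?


By inclusion-exclusion on which target elements are missed, the number of surjections from an n-set onto a k-set is
surj(n, k) = sum_{j=0}^{k} (-1)^j C(k, j) (k - j)^n.
Equivalently surj(n, k) = k! * S(n, k), where S(n, k) is the Stirling number of the second kind.
For n = 8, k = 8:
S(8, 8) = 1, so
surj = 8! * 1 = 40320 * 1 = 40320.

40320


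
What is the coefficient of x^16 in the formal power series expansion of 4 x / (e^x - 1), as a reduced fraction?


The exponential generating function for Bernoulli numbers is
x / (e^x - 1) = sum_{k>=0} B_k x^k / k!.
So the coefficient of x^16 in 4 x / (e^x - 1) is 4 B_16 / 16!.
Computing: B_16 = -3617/510, 16! = 20922789888000, giving
4 * -3617/510 / 20922789888000 = -3617/2667655710720000.

-3617/2667655710720000


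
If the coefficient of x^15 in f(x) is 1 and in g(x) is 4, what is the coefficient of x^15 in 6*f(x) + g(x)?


Scalar multiplication scales coefficients: 6 * 1 = 6.
Then add the g coefficient: 6 + 4
= 10

10


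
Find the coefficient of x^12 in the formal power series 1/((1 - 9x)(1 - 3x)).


By partial fractions or Cauchy convolution:
The coefficient equals sum_{k=0}^{12} 9^k * 3^(12-k).
= 423644039001

423644039001


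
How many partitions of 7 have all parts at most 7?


Using the generating function (1-x)^(-1)(1-x^2)^(-1)...(1-x^7)^(-1),
the coefficient of x^7 counts these restricted partitions.
Result = 15

15


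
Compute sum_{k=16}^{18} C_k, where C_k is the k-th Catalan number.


C_16 through C_18: 35357670, 129644790, 477638700
Sum = 35357670 + 129644790 + 477638700
= 642641160

642641160


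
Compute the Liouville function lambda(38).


The Liouville function is lambda(k) = (-1)^Omega(k), where Omega(k) counts the prime factors of k with multiplicity.
Factoring: 38 = 2 * 19, so Omega(38) = 2.
lambda(38) = (-1)^2 = 1.

1


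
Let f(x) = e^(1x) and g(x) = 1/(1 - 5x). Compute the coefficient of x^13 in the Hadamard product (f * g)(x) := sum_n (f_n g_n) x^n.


Expanding: f_k = 1^k/k! (from e^(1x)) and g_k = 5^k (from 1/(1 - 5x)). So the Hadamard coefficient (f * g)_k = 1^k 5^k / k! = (5)^k / k!.
For k = 13: 5^13/13! = 1220703125/6227020800 = 48828125/249080832.

48828125/249080832


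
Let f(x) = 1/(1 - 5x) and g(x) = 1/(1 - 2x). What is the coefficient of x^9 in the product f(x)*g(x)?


The coefficient of x^n in f*g is the Cauchy product: sum_{k=0}^{n} a^k * b^(n-k).
With a=5, b=2, n=9:
sum_{k=0}^{9} 5^k * 2^(9-k)
= 3254867

3254867


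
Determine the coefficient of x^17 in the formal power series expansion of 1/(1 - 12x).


The geometric series identity gives 1/(1 - c x) = sum_{k>=0} c^k x^k, so the coefficient of x^k is c^k.
Here c = 12 and k = 17.
Computing: 12^17 = 2218611106740436992

2218611106740436992


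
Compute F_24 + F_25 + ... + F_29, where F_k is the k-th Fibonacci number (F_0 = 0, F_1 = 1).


Use the identity sum_{k=0}^{N} F_k = F_{N+2} - 1 (which follows from F_{k+2} - F_{k+1} = F_k). Then
sum_{k=24}^{29} F_k = (F_{31} - 1) - (F_{25} - 1) = F_{31} - F_{25}.
Computing: F_{31} = 1346269, F_{25} = 75025, so
Sum = 1346269 - 75025 = 1271244.

1271244


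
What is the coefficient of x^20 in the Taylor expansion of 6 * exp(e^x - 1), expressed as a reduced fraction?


exp(e^x - 1) = sum_{k>=0} Bell_k x^k / k!, where Bell_k is the k-th Bell number.
So the coefficient of x^20 is 6 * Bell_20 / 20!.
Computing: Bell_20 = 51724158235372 and 20! = 2432902008176640000, giving
6 * 51724158235372/2432902008176640000 = 263898766507/2068794224640000.

263898766507/2068794224640000


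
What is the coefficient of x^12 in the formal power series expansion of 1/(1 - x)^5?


The expansion 1/(1 - x)^r = sum_{k>=0} C(k + r - 1, r - 1) x^k follows from the multiset / negative-binomial theorem (or from repeated differentiation of the geometric series).
For r = 5 and k = 12:
C(16, 4) = 20922789888000 / (24 * 479001600) = 1820.

1820


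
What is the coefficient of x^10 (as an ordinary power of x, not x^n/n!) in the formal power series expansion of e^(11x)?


The exponential series is e^y = sum_{k>=0} y^k / k!. Substituting y = 11x gives
e^(11x) = sum_{k>=0} 11^k x^k / k!.
So the coefficient of x^n is a^n/n! with a = 11, n = 10:
11^10 / 10! = 25937424601/3628800 = 25937424601/3628800

25937424601/3628800


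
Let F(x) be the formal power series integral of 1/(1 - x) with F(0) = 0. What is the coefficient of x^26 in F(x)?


1/(1 - x) = sum_{k>=0} x^k. Integrating termwise and using F(0) = 0 gives
F(x) = sum_{k>=0} x^(k+1) / (k+1) = sum_{m>=1} x^m / m = -ln(1 - x).
So the coefficient of x^26 is 1/26 = 1/26.

1/26


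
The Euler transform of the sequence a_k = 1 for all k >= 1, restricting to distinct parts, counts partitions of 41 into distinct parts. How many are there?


Partitions of 41 into distinct parts can be computed via generating function.
Product (1+x)(1+x^2)(1+x^3)...
The coefficient of x^41 = 1260

1260


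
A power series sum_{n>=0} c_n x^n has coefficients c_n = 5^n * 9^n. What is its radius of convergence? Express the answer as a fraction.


By the root test (Cauchy-Hadamard), the radius is R = 1 / limsup_n |c_n|^(1/n).
Here |c_n|^(1/n) = (5^n * 9^n)^(1/n) = 5 * 9 = 45 for all n.
So R = 1/45 = 1/45.

1/45


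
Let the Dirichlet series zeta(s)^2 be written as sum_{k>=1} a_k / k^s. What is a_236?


The Dirichlet convolution of the constant function 1 with itself gives (1 * 1)(k) = sum_{d | k} 1 = d(k), the number of positive divisors of k.
Since zeta(s) = sum_{k>=1} 1/k^s, we have zeta(s)^2 = sum_{k>=1} d(k)/k^s, so a_k = d(k).
For k = 236: the divisors are 1, 2, 4, 59, 118, 236.
Count = 6.

6


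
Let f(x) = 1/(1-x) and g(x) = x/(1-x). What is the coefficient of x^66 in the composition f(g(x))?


First simplify the composition: f(g(x)) = 1/(1 - x/(1-x)) = (1-x)/((1-x) - x) = (1-x)/(1-2x).
Now extract the coefficient. Write (1-x)/(1-2x) = 1/(1-2x) - x/(1-2x).
The coefficient of x^n in 1/(1-2x) is 2^n, and in x/(1-2x) is 2^(n-1) (for n >= 1).
So the coefficient of x^66 is 2^66 - 2^65 = 73786976294838206464 - 36893488147419103232 = 36893488147419103232.

36893488147419103232


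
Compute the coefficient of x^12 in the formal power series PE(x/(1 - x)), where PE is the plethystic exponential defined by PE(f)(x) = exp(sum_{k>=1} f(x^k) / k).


For f(x) = x/(1 - x) we have
sum_{k>=1} f(x^k) / k = sum_{k>=1} (1/k) * x^k / (1 - x^k) = sum_{k, m >= 1} x^(k m) / k,
which after exponentiating simplifies to
PE(x/(1 - x)) = prod_{k>=1} 1 / (1 - x^k).
This is the generating function for the partition function p(n), so the coefficient of x^12 is p(12).
Computing p(12) by dynamic programming over parts 1, 2, ..., 12: p(12) = 77.

77


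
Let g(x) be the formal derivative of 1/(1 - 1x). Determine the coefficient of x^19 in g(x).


Differentiate termwise: d/dx sum_{k>=0} 1^k x^k = sum_{k>=1} k 1^k x^(k-1) = sum_{j>=0} (j+1) 1^(j+1) x^j.
Equivalently, d/dx [1/(1 - 1x)] = 1/(1 - 1x)^2.
For j = 19: 20 * 1^20 = 20 * 1 = 20.

20


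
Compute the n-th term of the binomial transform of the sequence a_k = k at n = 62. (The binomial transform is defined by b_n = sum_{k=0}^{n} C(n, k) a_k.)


With a_k = k, b_n = sum_{k=0}^{n} C(n, k) k. Using k * C(n, k) = n * C(n-1, k-1) gives b_n = n * sum_{k>=1} C(n-1, k-1) = n * 2^(n-1).
For n = 62: 62 * 2^61 = 62 * 2305843009213693952 = 142962266571249025024.

142962266571249025024


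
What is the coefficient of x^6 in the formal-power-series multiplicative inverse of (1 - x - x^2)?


Let the inverse be f(x) = sum_{k>=0} a_k x^k. From f(x) * (1 - x - x^2) = 1 and matching coefficients:
 x^0: a_0 = 1.
 x^1: a_1 - a_0 = 0, so a_1 = 1.
 x^k (k >= 2): a_k - a_{k-1} - a_{k-2} = 0, i.e. a_k = a_{k-1} + a_{k-2}.
This is the Fibonacci-type recurrence shifted so that a_0 = a_1 = 1.
Iterating: a_0=1, a_1=1, a_2=2, a_3=3, a_4=5, a_5=8, a_6=13
a_6 = 13.

13


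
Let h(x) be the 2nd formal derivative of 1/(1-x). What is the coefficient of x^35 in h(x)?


Differentiating 2 times: d^2/dx^2 [1/(1-x)] = 2!/(1-x)^3.
The expansion 1/(1-x)^3 = sum_{k>=0} C(k+2, 2) x^k, so the coefficient of x^n in 2!/(1-x)^3 is 2! * C(n+2, 2).
For n = 35: 2 * C(37, 2) = 2 * 666 = 1332

1332


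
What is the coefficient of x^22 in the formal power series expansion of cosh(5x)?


The Maclaurin series is cosh(t) = sum_{m>=0} t^(2m) / (2m)!, so substituting t = 5x, only even powers of x are nonzero, with coefficient of x^(2m) equal to 5^(2m) / (2m)!.
For x^22 the coefficient is 5^22/22! = 2384185791015625/1124000727777607680000 = 3814697265625/1798401164444172288.

3814697265625/1798401164444172288


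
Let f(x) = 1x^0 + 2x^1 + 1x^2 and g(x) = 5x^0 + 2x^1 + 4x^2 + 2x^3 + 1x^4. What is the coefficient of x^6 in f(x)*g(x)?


Cauchy product at x^6:
1*1
= 1

1


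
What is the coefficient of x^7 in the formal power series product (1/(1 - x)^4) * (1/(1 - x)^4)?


Combine the factors: (1/(1 - x)^4) * (1/(1 - x)^4) = 1/(1 - x)^8.
Then use 1/(1 - x)^r = sum_{k>=0} C(k + r - 1, r - 1) x^k with r = 8 and k = 7:
C(14, 7) = 3432.

3432


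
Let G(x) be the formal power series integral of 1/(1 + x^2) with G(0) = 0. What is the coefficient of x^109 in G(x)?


1/(1 + x^2) = sum_{j>=0} (-1)^j x^(2j). Integrating termwise with G(0) = 0:
G(x) = sum_{j>=0} (-1)^j x^(2j+1) / (2j+1) = arctan(x).
Only odd powers are nonzero. For x^109 write 109 = 2*54 + 1, giving
(-1)^54 / 109 = 1/109 = 1/109.

1/109


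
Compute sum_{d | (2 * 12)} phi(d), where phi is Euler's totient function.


First, 2 * 12 = 24. One classical identity is sum_{d | n} phi(d) = n (each k in [1, n] has a unique gcd with n, and among the k's with gcd(k, n) = n/d there are phi(d) of them). So the sum equals 24. We also verify directly:
Divisors of 24: 1, 2, 3, 4, 6, 8, 12, 24.
phi values: 1, 1, 2, 2, 2, 4, 4, 8.
Sum = 24.

24


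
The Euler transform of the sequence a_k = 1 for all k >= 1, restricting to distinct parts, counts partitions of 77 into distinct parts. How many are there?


Partitions of 77 into distinct parts can be computed via generating function.
Product (1+x)(1+x^2)(1+x^3)...
The coefficient of x^77 = 58499

58499


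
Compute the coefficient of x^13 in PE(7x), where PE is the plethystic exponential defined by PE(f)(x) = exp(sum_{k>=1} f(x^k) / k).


With f(x) = 7x, the exponent is sum_{k>=1} 7 x^k / k = 7 * (-ln(1 - x)). Exponentiating:
PE(7x) = exp(-7 ln(1 - x)) = 1/(1 - x)^7.
By the negative binomial expansion, [x^n] 1/(1 - x)^7 = C(n + 6, 6).
For n = 13: C(19, 6) = 27132.

27132


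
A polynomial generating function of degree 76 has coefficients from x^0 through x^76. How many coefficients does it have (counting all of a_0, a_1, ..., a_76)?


A polynomial of degree 76 takes the form a_0 + a_1 x + ... + a_76 x^76.
The number of coefficients is 76 + 1 = 77.

77


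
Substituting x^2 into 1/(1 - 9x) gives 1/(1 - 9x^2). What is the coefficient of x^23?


Since 1/(1 - 9x^2) only has even powers of x,
the coefficient of x^23 (odd) is 0.

0


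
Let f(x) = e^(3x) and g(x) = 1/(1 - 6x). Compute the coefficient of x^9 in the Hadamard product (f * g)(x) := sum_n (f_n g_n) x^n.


Expanding: f_k = 3^k/k! (from e^(3x)) and g_k = 6^k (from 1/(1 - 6x)). So the Hadamard coefficient (f * g)_k = 3^k 6^k / k! = (18)^k / k!.
For k = 9: 18^9/9! = 198359290368/362880 = 19131876/35.

19131876/35


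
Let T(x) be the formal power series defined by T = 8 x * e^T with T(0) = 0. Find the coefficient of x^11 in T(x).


Apply the Lagrange inversion formula: if T = 8 x * phi(T) with phi(t) = e^t, then
[x^n] T = 8^n * (1/n) [t^(n-1)] phi(t)^n = 8^n * (1/n) [t^(n-1)] e^(n t) = 8^n * (1/n) * n^(n-1) / (n-1)! = 8^n * n^(n-1) / n!.
When c = 1 this is the Cayley count of rooted labeled trees on n vertices, divided by n!.
For n = 11: 8^11 * 11^10 / 11! = 8589934592 * 25937424601/39916800 = 79119595457216512/14175.

79119595457216512/14175


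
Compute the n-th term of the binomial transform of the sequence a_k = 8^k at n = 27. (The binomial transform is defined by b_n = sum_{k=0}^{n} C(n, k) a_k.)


With a_k = 8^k, b_n = sum_{k=0}^{n} C(n, k) 8^k = (1 + 8)^n by the binomial theorem.
For n = 27: (1 + 8)^27 = 9^27 = 58149737003040059690390169.

58149737003040059690390169


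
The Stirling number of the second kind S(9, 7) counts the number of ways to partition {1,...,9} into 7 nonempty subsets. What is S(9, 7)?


Using the explicit formula S(n,k) = (1/k!) sum_{j=0}^{k} (-1)^(k-j) C(k,j) j^n:
S(9, 7) = 462
Equivalently, S(n,k) is n! times the coefficient of x^n in the EGF (e^x - 1)^k / k!.

462


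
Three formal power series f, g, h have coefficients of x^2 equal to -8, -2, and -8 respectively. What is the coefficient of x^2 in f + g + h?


Series addition is componentwise:
-8 + -2 + -8
= -18

-18


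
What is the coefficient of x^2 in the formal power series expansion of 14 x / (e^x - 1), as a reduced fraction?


The exponential generating function for Bernoulli numbers is
x / (e^x - 1) = sum_{k>=0} B_k x^k / k!.
So the coefficient of x^2 in 14 x / (e^x - 1) is 14 B_2 / 2!.
Computing: B_2 = 1/6, 2! = 2, giving
14 * 1/6 / 2 = 7/6.

7/6


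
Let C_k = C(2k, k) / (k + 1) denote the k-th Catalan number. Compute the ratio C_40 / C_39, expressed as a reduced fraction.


Using C_k = (2k)! / (k! (k+1)!), the ratio C_{k+1}/C_k simplifies to
C_{k+1}/C_k = [(2k+2)! / ((k+1)! (k+2)!)] * [k! (k+1)! / (2k)!]
 = (2k+2)(2k+1) / ((k+1)(k+2)) = 2(2k+1) / (k+2).
For k = 39: 2(2*39 + 1) / (39 + 2) = 158/41 = 158/41.

158/41


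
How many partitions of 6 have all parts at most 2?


Using the generating function (1-x)^(-1)(1-x^2)^(-1),
the coefficient of x^6 counts these restricted partitions.
Result = 4

4


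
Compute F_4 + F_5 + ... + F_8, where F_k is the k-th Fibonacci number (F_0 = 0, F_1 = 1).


Use the identity sum_{k=0}^{N} F_k = F_{N+2} - 1 (which follows from F_{k+2} - F_{k+1} = F_k). Then
sum_{k=4}^{8} F_k = (F_{10} - 1) - (F_{5} - 1) = F_{10} - F_{5}.
Computing: F_{10} = 55, F_{5} = 5, so
Sum = 55 - 5 = 50.

50
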